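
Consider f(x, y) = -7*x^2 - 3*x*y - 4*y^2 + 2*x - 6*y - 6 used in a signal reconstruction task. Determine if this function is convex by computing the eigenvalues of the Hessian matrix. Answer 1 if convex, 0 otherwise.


The Hessian of f(x,y) = -7*x^2 - 3*x*y - 4*y^2 + 2*x - 6*y - 6 is:
H = [[-14, -3], [-3, -8]]
Trace = -14 - 8 = -22
Determinant = -14*-8 - (-3)^2 = 103
Discriminant = (-22)^2 - 4*103 = 72.0
Eigenvalues: lambda_1 = -15.2426, lambda_2 = -6.7574
The function is not convex.

0


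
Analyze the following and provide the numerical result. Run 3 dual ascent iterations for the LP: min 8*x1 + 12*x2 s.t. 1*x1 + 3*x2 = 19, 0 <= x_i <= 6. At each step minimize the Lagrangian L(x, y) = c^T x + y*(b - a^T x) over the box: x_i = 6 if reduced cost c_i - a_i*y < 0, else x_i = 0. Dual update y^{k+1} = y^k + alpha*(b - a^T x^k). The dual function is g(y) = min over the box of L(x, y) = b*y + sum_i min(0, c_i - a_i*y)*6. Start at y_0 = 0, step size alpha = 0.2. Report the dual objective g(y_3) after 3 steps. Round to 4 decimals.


Dual ascent for LP: min 8*x1 + 12*x2, 1*x1 + 3*x2 = 19, 0 <= x_i <= 6
Step 1: y^k = 0.0, reduced costs: (8.0, 12.0)
  x^k = (0.0, 0.0), subgradient = b - a^T x = 19.0
  y^{k+1} = 0.0 + 0.2*19.0 = 3.8
Step 2: y^k = 3.8, reduced costs: (4.2, 0.6)
  x^k = (0.0, 0.0), subgradient = b - a^T x = 19.0
  y^{k+1} = 3.8 + 0.2*19.0 = 7.6
Step 3: y^k = 7.6, reduced costs: (0.4, -10.8)
  x^k = (0.0, 6.0), subgradient = b - a^T x = 1.0
  y^{k+1} = 7.6 + 0.2*1.0 = 7.8
Dual objective at y_3 = 7.8: reduced costs (0.2, -11.4), box minimizer x = (0.0, 6.0)
g(y_3) = b*y + (c1 - a1*y)*x1 + (c2 - a2*y)*x2 = 19*7.8 + 0.2*0.0 + (-11.4)*6.0 = 148.2 + 0.0 - 68.4 = 79.8


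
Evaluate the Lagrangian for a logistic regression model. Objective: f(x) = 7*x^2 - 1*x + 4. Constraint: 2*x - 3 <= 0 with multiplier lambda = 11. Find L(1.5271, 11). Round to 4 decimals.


Step 1: Evaluate f(x).
f(1.5271) = 7*1.5271^2 - 1*1.5271 + 4 = 18.7971
Step 2: Evaluate g(x).
g(1.5271) = 2*1.5271 - 3 = 0.0542
Step 3: Compute Lagrangian.
L = 18.7971 + 11*0.0542 = 19.3933


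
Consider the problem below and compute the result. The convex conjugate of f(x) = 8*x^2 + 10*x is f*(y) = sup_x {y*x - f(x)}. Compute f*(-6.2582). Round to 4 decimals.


f*(y) = sup_x {y*x - a*x^2 - b*x} = sup_x {(y-b)*x - a*x^2}
FOC: (y - b) - 2a*x = 0 => x* = (y - b)/(2a)
x* = (-6.2582 - 10)/(2*8) = -1.0161
f*(-6.2582) = (y-b)^2/(4a) = (-6.2582 - 10)^2/(4*8)
= 264.3291/32 = 8.2603


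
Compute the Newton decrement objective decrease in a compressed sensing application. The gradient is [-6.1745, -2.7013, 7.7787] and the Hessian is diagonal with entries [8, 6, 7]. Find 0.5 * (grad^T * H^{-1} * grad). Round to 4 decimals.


Step 1: H is diagonal, so H^(-1) * g = [-0.7718, -0.4502, 1.1112].
Step 2: g^T H^(-1) g = sum_i g_i^2 / H_ii
  = (-6.1745)^2/8 + (-2.7013)^2/6 + (7.7787)^2/7
  = 4.7656 + 1.2162 + 8.644 = 14.6258
Step 3: Objective decrease = 0.5 * g^T H^(-1) g = 7.3129


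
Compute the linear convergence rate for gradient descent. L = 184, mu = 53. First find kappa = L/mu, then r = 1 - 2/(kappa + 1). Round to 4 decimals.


Step 1: Compute the condition number.
kappa = L/mu = 184/53 = 3.4717
Step 2: Compute the convergence rate.
r = 1 - 2/(kappa + 1) = 1 - 2*mu/(L + mu) = (L - mu)/(L + mu) = 131/237 = 0.5527


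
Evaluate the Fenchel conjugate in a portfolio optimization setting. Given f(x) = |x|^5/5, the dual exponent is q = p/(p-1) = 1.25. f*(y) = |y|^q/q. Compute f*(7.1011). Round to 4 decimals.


The conjugate exponent q satisfies 1/p + 1/q = 1.
p = 5, so q = 5/(5 - 1) = 1.25
|y|^q = 7.1011^1.25 = 11.592
f*(7.1011) = 11.592 / 1.25 = 9.2736


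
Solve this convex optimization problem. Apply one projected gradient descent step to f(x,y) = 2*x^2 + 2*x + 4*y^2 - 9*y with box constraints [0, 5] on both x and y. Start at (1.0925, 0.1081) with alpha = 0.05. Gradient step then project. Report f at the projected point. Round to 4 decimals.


Step 1: Compute gradient at (1.0925, 0.1081).
grad_x = 2*2*1.0925 + 2 = 6.37
grad_y = 2*4*0.1081 - 9 = -8.1352
Step 2: Gradient step.
x_raw = 1.0925 - 0.05*6.37 = 0.774
y_raw = 0.1081 - 0.05*-8.1352 = 0.5149
Step 3: Project onto [0, 5].
x_proj = clip(0.774) = 0.774
y_proj = clip(0.5149) = 0.5149
Step 4: Evaluate f.
f(0.774, 0.5149) = -0.8273


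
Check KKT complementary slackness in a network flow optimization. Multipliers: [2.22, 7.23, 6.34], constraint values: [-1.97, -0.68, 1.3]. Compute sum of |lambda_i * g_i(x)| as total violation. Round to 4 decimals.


KKT complementary slackness check:
lambda_1 * g_1 = 2.22 * -1.97 = -4.3734
lambda_2 * g_2 = 7.23 * -0.68 = -4.9164
lambda_3 * g_3 = 6.34 * 1.3 = 8.242
Total violation = 4.3734 + 4.9164 + 8.242 = 17.5318


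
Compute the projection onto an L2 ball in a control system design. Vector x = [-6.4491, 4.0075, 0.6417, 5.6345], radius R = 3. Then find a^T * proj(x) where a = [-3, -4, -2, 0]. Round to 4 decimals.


Step 1: Compute ||x|| (intermediates to 6 decimals).
||x|| = sqrt((-6.4491)^2 + 4.0075^2 + 0.6417^2 + 5.6345^2) = 9.47683
Step 2: Project.
Since ||x|| > R, scale = R/||x|| = 3/9.47683 = 0.316562, proj(x) = scale * x
proj(x) = [-2.04154, 1.268622, 0.203138, 1.783669]
Step 3: Dot product.
a^T * proj(x) = -3*(-2.04154) - 4*1.268622 - 2*0.203138 + 0*1.783669 = 0.6439


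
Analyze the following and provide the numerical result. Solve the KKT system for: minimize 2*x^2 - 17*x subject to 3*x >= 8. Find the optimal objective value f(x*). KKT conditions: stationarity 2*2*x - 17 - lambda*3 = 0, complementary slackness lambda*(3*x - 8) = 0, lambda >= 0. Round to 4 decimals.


Step 1: Try lambda = 0 (constraint inactive).
Stationarity: 2*2*x - 17 = 0
x* = 17/(2*2) = 4.25
Check constraint: 3*4.25 = 12.75 >= 8 -- satisfied.
Step 2: Compute optimal value.
f(x*) = 2*4.25^2 - 17*4.25 = -36.125


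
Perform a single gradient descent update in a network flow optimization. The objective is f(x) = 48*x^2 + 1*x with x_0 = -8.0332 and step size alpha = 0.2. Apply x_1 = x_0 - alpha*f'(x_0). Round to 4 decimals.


We compute the gradient at x_0 and apply the update.
f'(x) = 96*x + 1
f'(-8.0332) = 96*-8.0332 + 1 = -770.1872
x_1 = -8.0332 - 0.2*-770.1872 = 146.0042


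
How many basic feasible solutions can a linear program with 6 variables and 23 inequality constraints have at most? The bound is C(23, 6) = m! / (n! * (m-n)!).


Each vertex corresponds to some choice of n active constraints out of m, so the number of vertices is at most C(m, n) = m! / (n!(m-n)!).
m = 23, n = 6
Numerator: 23 * 22 * 21 * 20 * 19 * 18
Denominator: 6! = 720
C(23, 6) = 100947


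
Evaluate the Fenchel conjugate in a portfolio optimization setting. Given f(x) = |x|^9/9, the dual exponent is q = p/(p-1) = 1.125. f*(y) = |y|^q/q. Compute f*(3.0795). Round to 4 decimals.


The conjugate exponent q satisfies 1/p + 1/q = 1.
p = 9, so q = 9/(9 - 1) = 1.125
|y|^q = 3.0795^1.125 = 3.5444
f*(3.0795) = 3.5444 / 1.125 = 3.1506


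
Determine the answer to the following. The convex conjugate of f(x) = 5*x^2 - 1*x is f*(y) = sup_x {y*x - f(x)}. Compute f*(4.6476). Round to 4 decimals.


f*(y) = sup_x {y*x - a*x^2 - b*x} = sup_x {(y-b)*x - a*x^2}
FOC: (y - b) - 2a*x = 0 => x* = (y - b)/(2a)
x* = (4.6476 + 1)/(2*5) = 0.5648
f*(4.6476) = (y-b)^2/(4a) = (4.6476 + 1)^2/(4*5)
= 31.8954/20 = 1.5948


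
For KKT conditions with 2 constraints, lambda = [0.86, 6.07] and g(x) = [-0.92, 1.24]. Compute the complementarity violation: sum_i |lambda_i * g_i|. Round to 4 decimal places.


KKT complementary slackness check:
lambda_1 * g_1 = 0.86 * -0.92 = -0.7912
lambda_2 * g_2 = 6.07 * 1.24 = 7.5268
Total violation = 0.7912 + 7.5268 = 8.318


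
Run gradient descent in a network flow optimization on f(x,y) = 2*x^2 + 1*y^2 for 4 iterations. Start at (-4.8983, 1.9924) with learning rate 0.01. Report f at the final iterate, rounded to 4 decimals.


Gradient descent on f(x,y) = 2*x^2 + 1*y^2.
Starting point: (-4.8983, 1.9924), alpha = 0.01
Step 1: grad_x = 2*2*-4.8983 = -19.5932, grad_y = 2*1*1.9924 = 3.9848
  x_1 = -4.8983 - 0.01*-19.5932 = -4.7024
  y_1 = 1.9924 - 0.01*3.9848 = 1.9526
Step 2: grad_x = 2*2*-4.7024 = -18.8095, grad_y = 2*1*1.9526 = 3.9051
  x_2 = -4.7024 - 0.01*-18.8095 = -4.5143
  y_2 = 1.9526 - 0.01*3.9051 = 1.9135
Step 3: grad_x = 2*2*-4.5143 = -18.0571, grad_y = 2*1*1.9135 = 3.827
  x_3 = -4.5143 - 0.01*-18.0571 = -4.3337
  y_3 = 1.9135 - 0.01*3.827 = 1.8752
Step 4: grad_x = 2*2*-4.3337 = -17.3348, grad_y = 2*1*1.8752 = 3.7505
  x_4 = -4.3337 - 0.01*-17.3348 = -4.1604
  y_4 = 1.8752 - 0.01*3.7505 = 1.8377
f(-4.1604, 1.8377) = 2*(-4.1604)^2 + 1*1.8377^2 = 37.9943


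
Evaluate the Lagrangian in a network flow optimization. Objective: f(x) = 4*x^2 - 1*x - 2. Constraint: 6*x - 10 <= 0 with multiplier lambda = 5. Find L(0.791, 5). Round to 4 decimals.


Step 1: Evaluate f(x).
f(0.791) = 4*0.791^2 - 1*0.791 - 2 = -0.2883
Step 2: Evaluate g(x).
g(0.791) = 6*0.791 - 10 = -5.254
Step 3: Compute Lagrangian.
L = -0.2883 + 5*-5.254 = -26.5583


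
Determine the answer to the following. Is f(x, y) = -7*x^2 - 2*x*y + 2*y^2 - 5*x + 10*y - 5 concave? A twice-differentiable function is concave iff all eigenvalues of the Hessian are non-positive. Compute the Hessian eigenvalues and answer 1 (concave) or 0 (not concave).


The Hessian of f(x,y) = -7*x^2 - 2*x*y + 2*y^2 - 5*x + 10*y - 5 is:
H = [[-14, -2], [-2, 4]]
Trace = -14 + 4 = -10
Determinant = -14*4 - (-2)^2 = -60
Discriminant = (-10)^2 - 4*-60 = 340.0
Eigenvalues: lambda_1 = -14.2195, lambda_2 = 4.2195
The function is not concave.

0


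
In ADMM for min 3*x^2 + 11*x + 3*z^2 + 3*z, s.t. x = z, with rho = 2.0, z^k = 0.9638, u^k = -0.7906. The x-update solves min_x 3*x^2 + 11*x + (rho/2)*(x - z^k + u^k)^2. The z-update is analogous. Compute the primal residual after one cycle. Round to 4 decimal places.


ADMM iteration with rho = 2.0, z^k = 0.9638, u^k = -0.7906
Step 1: x-update.
Minimize 3*x^2 + 11*x + (2.0/2)*(x - 0.9638 - 0.7906)^2
FOC: (2*3 + 2.0)*x = -11 + 2.0*(0.9638 + 0.7906)
x^{k+1} = -0.9364
Step 2: z-update.
Minimize 3*z^2 + 3*z + (2.0/2)*(-0.9364 - z - 0.7906)^2
FOC: (2*3 + 2.0)*z = -3 + 2.0*(-0.9364 - 0.7906)
z^{k+1} = -0.8068
Step 3: u-update.
u^{k+1} = -0.7906 - 0.9364 + 0.8068 = -0.9203
Step 4: Primal residual = |-0.9364 + 0.8068| = 0.1297


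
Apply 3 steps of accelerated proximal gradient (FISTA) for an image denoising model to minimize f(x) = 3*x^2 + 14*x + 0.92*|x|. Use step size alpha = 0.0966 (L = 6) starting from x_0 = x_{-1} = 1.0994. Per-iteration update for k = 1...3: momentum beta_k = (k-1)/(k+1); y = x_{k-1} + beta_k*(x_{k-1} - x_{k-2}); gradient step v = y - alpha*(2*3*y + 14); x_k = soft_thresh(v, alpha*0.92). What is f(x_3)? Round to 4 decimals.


FISTA on f(x) = 3*x^2 + 14*x + 0.92*|x|
L = 6, alpha = 0.0966
Iteration 1: beta = 0.0, y = 1.0994 + 0.0*(1.0994 - 1.0994) = 1.0994
  grad(y) = 20.5964, v = y - alpha*grad = -0.8902
  prox(v) = soft_thresh(-0.8902, 0.0889) = -0.8013
Iteration 2: beta = 0.3333, y = -0.8013 + 0.3333*(-0.8013 - 1.0994) = -1.4349
  grad(y) = 5.3905, v = y - alpha*grad = -1.9556
  prox(v) = soft_thresh(-1.9556, 0.0889) = -1.8668
Iteration 3: beta = 0.5, y = -1.8668 + 0.5*(-1.8668 + 0.8013) = -2.3995
  grad(y) = -0.3969, v = y - alpha*grad = -2.3611
  prox(v) = soft_thresh(-2.3611, 0.0889) = -2.2723
f(x_3) = 3*(-2.2723)^2 + 14*(-2.2723) + 0.92*|-2.2723| = -14.2317


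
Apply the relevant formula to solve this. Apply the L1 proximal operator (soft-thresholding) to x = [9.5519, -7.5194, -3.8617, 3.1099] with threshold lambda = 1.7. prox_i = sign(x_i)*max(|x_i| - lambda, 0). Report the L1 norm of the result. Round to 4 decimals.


Soft-thresholding with lambda = 1.7:
prox(9.5519) = sign(9.5519)*max(|9.5519| - 1.7, 0) = 7.8519
prox(-7.5194) = sign(-7.5194)*max(|-7.5194| - 1.7, 0) = -5.8194
prox(-3.8617) = sign(-3.8617)*max(|-3.8617| - 1.7, 0) = -2.1617
prox(3.1099) = sign(3.1099)*max(|3.1099| - 1.7, 0) = 1.4099
prox(x) = [7.8519, -5.8194, -2.1617, 1.4099]
||prox(x)||_1 = 7.8519 + 5.8194 + 2.1617 + 1.4099 = 17.2429


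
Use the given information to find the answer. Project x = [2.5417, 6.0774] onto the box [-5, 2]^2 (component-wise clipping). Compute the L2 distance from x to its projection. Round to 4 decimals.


Project each component onto [-5, 2].
clip(2.5417) = 2.0, clip(6.0774) = 2.0
Projection = [2.0, 2.0]
Squared diffs: [0.2934, 16.6252]
Distance = sqrt(16.9186) = 4.1132


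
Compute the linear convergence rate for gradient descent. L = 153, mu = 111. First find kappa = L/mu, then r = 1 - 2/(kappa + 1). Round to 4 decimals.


Step 1: Compute the condition number.
kappa = L/mu = 153/111 = 1.3784
Step 2: Compute the convergence rate.
r = 1 - 2/(kappa + 1) = 1 - 2*mu/(L + mu) = (L - mu)/(L + mu) = 42/264 = 0.1591


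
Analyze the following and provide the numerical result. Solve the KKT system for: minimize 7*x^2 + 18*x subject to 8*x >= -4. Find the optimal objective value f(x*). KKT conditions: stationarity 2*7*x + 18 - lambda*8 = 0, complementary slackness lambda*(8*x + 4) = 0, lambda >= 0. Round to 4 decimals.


Step 1: Try lambda = 0 (constraint inactive).
x_unc = -18/(2*7) = -1.2857
Check: 8*-1.2857 = -10.2856 < -4 -- violated!
Step 2: Constraint must be active: 8*x = -4
x* = -4/8 = -0.5
lambda = (2*7*(-0.5) + 18)/8 = 1.375
Step 3: Compute optimal value.
f(x*) = 7*(-0.5)^2 + 18*(-0.5) = -7.25


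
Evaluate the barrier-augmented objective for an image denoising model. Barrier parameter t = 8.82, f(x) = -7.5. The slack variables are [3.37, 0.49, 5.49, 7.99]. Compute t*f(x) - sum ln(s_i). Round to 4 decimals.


Step 1: Compute log-barrier.
ln values: [1.2149, -0.7133, 1.7029, 2.0782]
phi = -(1.2149 - 0.7133 + 1.7029 + 2.0782) = -4.2827
Step 2: Compute augmented objective.
t*f(x) = 8.82*-7.5 = -66.15
Total = -66.15 - 4.2827 = -70.4327


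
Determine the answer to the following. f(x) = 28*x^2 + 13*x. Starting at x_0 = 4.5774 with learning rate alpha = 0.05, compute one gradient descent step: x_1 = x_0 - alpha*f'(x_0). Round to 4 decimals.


We compute the gradient at x_0 and apply the update.
f'(x) = 56*x + 13
f'(4.5774) = 56*4.5774 + 13 = 269.3344
x_1 = 4.5774 - 0.05*269.3344 = -8.8893


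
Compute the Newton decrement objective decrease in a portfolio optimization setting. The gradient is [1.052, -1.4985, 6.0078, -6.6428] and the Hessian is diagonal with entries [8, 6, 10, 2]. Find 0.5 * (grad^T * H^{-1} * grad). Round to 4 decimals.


Step 1: H is diagonal, so H^(-1) * g = [0.1315, -0.2498, 0.6008, -3.3214].
Step 2: g^T H^(-1) g = sum_i g_i^2 / H_ii
  = (1.052)^2/8 + (-1.4985)^2/6 + (6.0078)^2/10 + (-6.6428)^2/2
  = 0.1383 + 0.3743 + 3.6094 + 22.0634 = 26.1854
Step 3: Objective decrease = 0.5 * g^T H^(-1) g = 13.0927


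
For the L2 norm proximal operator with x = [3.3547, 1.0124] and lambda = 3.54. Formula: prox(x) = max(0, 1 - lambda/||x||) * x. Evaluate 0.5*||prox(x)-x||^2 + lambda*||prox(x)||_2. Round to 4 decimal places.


Step 1: Compute ||x||.
||x|| = 3.5041
Step 2: Compute scaling factor.
scale = max(0, 1 - 3.54/3.5041) = 0.0
Step 3: prox(x) = [0.0, 0.0]
||prox(x)|| = 0.0
Step 4: Proximal objective.
0.5*||prox-x||^2 = 6.1395
lambda*||prox|| = 0.0
Total = 6.1395


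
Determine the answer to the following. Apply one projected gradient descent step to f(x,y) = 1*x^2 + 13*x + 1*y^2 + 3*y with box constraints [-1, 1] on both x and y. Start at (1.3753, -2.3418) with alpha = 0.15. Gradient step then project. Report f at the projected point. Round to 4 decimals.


Step 1: Compute gradient at (1.3753, -2.3418).
grad_x = 2*1*1.3753 + 13 = 15.7506
grad_y = 2*1*-2.3418 + 3 = -1.6836
Step 2: Gradient step.
x_raw = 1.3753 - 0.15*15.7506 = -0.9873
y_raw = -2.3418 - 0.15*-1.6836 = -2.0893
Step 3: Project onto [-1, 1].
x_proj = clip(-0.9873) = -0.9873
y_proj = clip(-2.0893) = -1.0
Step 4: Evaluate f.
f(-0.9873, -1.0) = -13.86


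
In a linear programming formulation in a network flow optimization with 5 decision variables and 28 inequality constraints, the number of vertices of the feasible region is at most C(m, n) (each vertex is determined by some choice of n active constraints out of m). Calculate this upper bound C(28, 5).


Each vertex corresponds to some choice of n active constraints out of m, so the number of vertices is at most C(m, n) = m! / (n!(m-n)!).
m = 28, n = 5
Numerator: 28 * 27 * 26 * 25 * 24
Denominator: 5! = 120
C(28, 5) = 98280


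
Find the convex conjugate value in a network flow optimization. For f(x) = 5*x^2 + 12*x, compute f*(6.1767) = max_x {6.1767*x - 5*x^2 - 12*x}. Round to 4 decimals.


f*(y) = sup_x {y*x - a*x^2 - b*x} = sup_x {(y-b)*x - a*x^2}
FOC: (y - b) - 2a*x = 0 => x* = (y - b)/(2a)
x* = (6.1767 - 12)/(2*5) = -0.5823
f*(6.1767) = (y-b)^2/(4a) = (6.1767 - 12)^2/(4*5)
= 33.9108/20 = 1.6955


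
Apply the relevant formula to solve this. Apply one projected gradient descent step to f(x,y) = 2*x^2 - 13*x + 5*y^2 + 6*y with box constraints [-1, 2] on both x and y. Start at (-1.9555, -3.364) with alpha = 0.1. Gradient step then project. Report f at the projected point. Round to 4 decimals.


Step 1: Compute gradient at (-1.9555, -3.364).
grad_x = 2*2*-1.9555 - 13 = -20.822
grad_y = 2*5*-3.364 + 6 = -27.64
Step 2: Gradient step.
x_raw = -1.9555 - 0.1*-20.822 = 0.1267
y_raw = -3.364 - 0.1*-27.64 = -0.6
Step 3: Project onto [-1, 2].
x_proj = clip(0.1267) = 0.1267
y_proj = clip(-0.6) = -0.6
Step 4: Evaluate f.
f(0.1267, -0.6) = -3.415


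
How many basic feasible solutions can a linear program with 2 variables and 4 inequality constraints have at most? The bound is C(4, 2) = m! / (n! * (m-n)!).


Each vertex corresponds to some choice of n active constraints out of m, so the number of vertices is at most C(m, n) = m! / (n!(m-n)!).
m = 4, n = 2
Numerator: 4 * 3
Denominator: 2! = 2
C(4, 2) = 6


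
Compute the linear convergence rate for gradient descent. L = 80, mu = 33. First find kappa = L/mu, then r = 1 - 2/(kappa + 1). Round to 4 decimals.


Step 1: Compute the condition number.
kappa = L/mu = 80/33 = 2.4242
Step 2: Compute the convergence rate.
r = 1 - 2/(kappa + 1) = 1 - 2*mu/(L + mu) = (L - mu)/(L + mu) = 47/113 = 0.4159


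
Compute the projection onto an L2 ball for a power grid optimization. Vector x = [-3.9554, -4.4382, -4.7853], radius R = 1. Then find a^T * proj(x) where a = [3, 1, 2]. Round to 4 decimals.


Step 1: Compute ||x|| (intermediates to 6 decimals).
||x|| = sqrt((-3.9554)^2 + (-4.4382)^2 + (-4.7853)^2) = 7.631638
Step 2: Project.
Since ||x|| > R, scale = R/||x|| = 1/7.631638 = 0.131033, proj(x) = scale * x
proj(x) = [-0.518288, -0.581551, -0.627032]
Step 3: Dot product.
a^T * proj(x) = 3*(-0.518288) + 1*(-0.581551) + 2*(-0.627032) = -3.3905


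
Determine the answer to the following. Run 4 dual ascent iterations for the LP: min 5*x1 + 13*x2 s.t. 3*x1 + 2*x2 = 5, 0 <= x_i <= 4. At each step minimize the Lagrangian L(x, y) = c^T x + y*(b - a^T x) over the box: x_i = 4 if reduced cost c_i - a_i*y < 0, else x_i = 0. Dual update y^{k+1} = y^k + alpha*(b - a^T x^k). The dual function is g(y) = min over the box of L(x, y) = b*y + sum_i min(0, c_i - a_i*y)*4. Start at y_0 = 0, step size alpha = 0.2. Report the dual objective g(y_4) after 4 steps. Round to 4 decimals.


Dual ascent for LP: min 5*x1 + 13*x2, 3*x1 + 2*x2 = 5, 0 <= x_i <= 4
Step 1: y^k = 0.0, reduced costs: (5.0, 13.0)
  x^k = (0.0, 0.0), subgradient = b - a^T x = 5.0
  y^{k+1} = 0.0 + 0.2*5.0 = 1.0
Step 2: y^k = 1.0, reduced costs: (2.0, 11.0)
  x^k = (0.0, 0.0), subgradient = b - a^T x = 5.0
  y^{k+1} = 1.0 + 0.2*5.0 = 2.0
Step 3: y^k = 2.0, reduced costs: (-1.0, 9.0)
  x^k = (4.0, 0.0), subgradient = b - a^T x = -7.0
  y^{k+1} = 2.0 + 0.2*-7.0 = 0.6
Step 4: y^k = 0.6, reduced costs: (3.2, 11.8)
  x^k = (0.0, 0.0), subgradient = b - a^T x = 5.0
  y^{k+1} = 0.6 + 0.2*5.0 = 1.6
Dual objective at y_4 = 1.6: reduced costs (0.2, 9.8), box minimizer x = (0.0, 0.0)
g(y_4) = b*y + (c1 - a1*y)*x1 + (c2 - a2*y)*x2 = 5*1.6 + 0.2*0.0 + 9.8*0.0 = 8.0 + 0.0 + 0.0 = 8.0


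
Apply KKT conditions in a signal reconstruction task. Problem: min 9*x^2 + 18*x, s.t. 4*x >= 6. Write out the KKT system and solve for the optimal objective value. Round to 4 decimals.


Step 1: Try lambda = 0 (constraint inactive).
x_unc = -18/(2*9) = -1.0
Check: 4*-1.0 = -4.0 < 6 -- violated!
Step 2: Constraint must be active: 4*x = 6
x* = 6/4 = 1.5
lambda = (2*9*1.5 + 18)/4 = 11.25
Step 3: Compute optimal value.
f(x*) = 9*1.5^2 + 18*1.5 = 47.25


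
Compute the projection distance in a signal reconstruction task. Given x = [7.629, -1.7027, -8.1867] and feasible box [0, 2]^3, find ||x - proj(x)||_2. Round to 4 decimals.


Project each component onto [0, 2].
clip(7.629) = 2.0, clip(-1.7027) = 0.0, clip(-8.1867) = 0.0
Projection = [2.0, 0.0, 0.0]
Squared diffs: [31.6856, 2.8992, 67.0221]
Distance = sqrt(101.6069) = 10.08


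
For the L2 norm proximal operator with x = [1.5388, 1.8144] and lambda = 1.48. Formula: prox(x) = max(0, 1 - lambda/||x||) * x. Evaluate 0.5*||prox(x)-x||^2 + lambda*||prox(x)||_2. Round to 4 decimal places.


Step 1: Compute ||x||.
||x|| = 2.3791
Step 2: Compute scaling factor.
scale = max(0, 1 - 1.48/2.3791) = 0.3779
Step 3: prox(x) = [0.5815, 0.6857]
||prox(x)|| = 0.8991
Step 4: Proximal objective.
0.5*||prox-x||^2 = 1.0952
lambda*||prox|| = 1.3307
Total = 2.4258


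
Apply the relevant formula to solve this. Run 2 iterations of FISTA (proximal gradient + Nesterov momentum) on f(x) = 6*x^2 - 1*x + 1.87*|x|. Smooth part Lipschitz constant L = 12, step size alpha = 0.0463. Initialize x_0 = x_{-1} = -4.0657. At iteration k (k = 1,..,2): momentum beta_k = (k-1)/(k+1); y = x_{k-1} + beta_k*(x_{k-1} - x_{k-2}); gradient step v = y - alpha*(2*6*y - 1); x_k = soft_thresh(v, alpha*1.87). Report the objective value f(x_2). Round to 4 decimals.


FISTA on f(x) = 6*x^2 - 1*x + 1.87*|x|
L = 12, alpha = 0.0463
Iteration 1: beta = 0.0, y = -4.0657 + 0.0*(-4.0657 + 4.0657) = -4.0657
  grad(y) = -49.7884, v = y - alpha*grad = -1.7605
  prox(v) = soft_thresh(-1.7605, 0.0866) = -1.6739
Iteration 2: beta = 0.3333, y = -1.6739 + 0.3333*(-1.6739 + 4.0657) = -0.8767
  grad(y) = -11.5199, v = y - alpha*grad = -0.3433
  prox(v) = soft_thresh(-0.3433, 0.0866) = -0.2567
f(x_2) = 6*(-0.2567)^2 - 1*(-0.2567) + 1.87*|-0.2567| = 1.1321


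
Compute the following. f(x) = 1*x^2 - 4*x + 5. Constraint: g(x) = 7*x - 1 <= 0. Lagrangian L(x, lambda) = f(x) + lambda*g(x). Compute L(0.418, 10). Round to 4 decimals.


Step 1: Evaluate f(x).
f(0.418) = 1*0.418^2 - 4*0.418 + 5 = 3.5027
Step 2: Evaluate g(x).
g(0.418) = 7*0.418 - 1 = 1.926
Step 3: Compute Lagrangian.
L = 3.5027 + 10*1.926 = 22.7627


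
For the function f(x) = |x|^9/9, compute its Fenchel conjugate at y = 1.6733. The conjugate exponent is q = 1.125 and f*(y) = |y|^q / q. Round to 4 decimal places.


The conjugate exponent q satisfies 1/p + 1/q = 1.
p = 9, so q = 9/(9 - 1) = 1.125
|y|^q = 1.6733^1.125 = 1.7845
f*(1.6733) = 1.7845 / 1.125 = 1.5862


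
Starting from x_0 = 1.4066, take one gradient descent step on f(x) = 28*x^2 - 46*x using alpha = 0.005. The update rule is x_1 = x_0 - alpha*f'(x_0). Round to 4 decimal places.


We compute the gradient at x_0 and apply the update.
f'(x) = 56*x - 46
f'(1.4066) = 56*1.4066 - 46 = 32.7696
x_1 = 1.4066 - 0.005*32.7696 = 1.2428


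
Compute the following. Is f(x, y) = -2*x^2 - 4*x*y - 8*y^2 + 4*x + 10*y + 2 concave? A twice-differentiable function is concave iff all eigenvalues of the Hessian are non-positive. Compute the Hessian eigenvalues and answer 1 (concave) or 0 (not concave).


The Hessian of f(x,y) = -2*x^2 - 4*x*y - 8*y^2 + 4*x + 10*y + 2 is:
H = [[-4, -4], [-4, -16]]
Trace = -4 - 16 = -20
Determinant = -4*-16 - (-4)^2 = 48
Discriminant = (-20)^2 - 4*48 = 208.0
Eigenvalues: lambda_1 = -17.2111, lambda_2 = -2.7889
The function is concave.

1


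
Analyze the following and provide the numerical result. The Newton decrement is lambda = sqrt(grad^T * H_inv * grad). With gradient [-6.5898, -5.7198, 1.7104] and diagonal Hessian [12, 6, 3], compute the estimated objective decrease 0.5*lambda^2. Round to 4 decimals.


Step 1: H is diagonal, so H^(-1) * g = [-0.5492, -0.9533, 0.5701].
Step 2: g^T H^(-1) g = sum_i g_i^2 / H_ii
  = (-6.5898)^2/12 + (-5.7198)^2/6 + (1.7104)^2/3
  = 3.6188 + 5.4527 + 0.9752 = 10.0466
Step 3: Objective decrease = 0.5 * g^T H^(-1) g = 5.0233


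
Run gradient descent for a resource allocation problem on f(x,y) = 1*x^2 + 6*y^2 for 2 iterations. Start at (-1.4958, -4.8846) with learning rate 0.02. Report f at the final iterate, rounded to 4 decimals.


Gradient descent on f(x,y) = 1*x^2 + 6*y^2.
Starting point: (-1.4958, -4.8846), alpha = 0.02
Step 1: grad_x = 2*1*-1.4958 = -2.9916, grad_y = 2*6*-4.8846 = -58.6152
  x_1 = -1.4958 - 0.02*-2.9916 = -1.436
  y_1 = -4.8846 - 0.02*-58.6152 = -3.7123
Step 2: grad_x = 2*1*-1.436 = -2.8719, grad_y = 2*6*-3.7123 = -44.5476
  x_2 = -1.436 - 0.02*-2.8719 = -1.3785
  y_2 = -3.7123 - 0.02*-44.5476 = -2.8213
f(-1.3785, -2.8213) = 1*(-1.3785)^2 + 6*(-2.8213)^2 = 49.6603


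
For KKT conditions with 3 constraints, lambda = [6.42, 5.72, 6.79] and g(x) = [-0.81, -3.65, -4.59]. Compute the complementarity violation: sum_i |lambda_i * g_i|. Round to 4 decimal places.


KKT complementary slackness check:
lambda_1 * g_1 = 6.42 * -0.81 = -5.2002
lambda_2 * g_2 = 5.72 * -3.65 = -20.878
lambda_3 * g_3 = 6.79 * -4.59 = -31.1661
Total violation = 5.2002 + 20.878 + 31.1661 = 57.2443


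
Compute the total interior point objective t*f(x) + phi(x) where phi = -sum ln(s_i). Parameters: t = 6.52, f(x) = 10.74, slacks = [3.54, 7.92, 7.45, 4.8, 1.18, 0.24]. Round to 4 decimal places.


Step 1: Compute log-barrier.
ln values: [1.2641, 2.0694, 2.0082, 1.5686, 0.1655, -1.4271]
phi = -(1.2641 + 2.0694 + 2.0082 + 1.5686 + 0.1655 - 1.4271) = -5.6487
Step 2: Compute augmented objective.
t*f(x) = 6.52*10.74 = 70.0248
Total = 70.0248 - 5.6487 = 64.3761


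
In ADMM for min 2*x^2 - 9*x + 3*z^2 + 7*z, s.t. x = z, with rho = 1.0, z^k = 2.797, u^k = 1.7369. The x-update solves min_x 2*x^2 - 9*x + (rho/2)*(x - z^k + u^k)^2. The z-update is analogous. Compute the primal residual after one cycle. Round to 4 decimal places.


ADMM iteration with rho = 1.0, z^k = 2.797, u^k = 1.7369
Step 1: x-update.
Minimize 2*x^2 - 9*x + (1.0/2)*(x - 2.797 + 1.7369)^2
FOC: (2*2 + 1.0)*x = 9 + 1.0*(2.797 - 1.7369)
x^{k+1} = 2.012
Step 2: z-update.
Minimize 3*z^2 + 7*z + (1.0/2)*(2.012 - z + 1.7369)^2
FOC: (2*3 + 1.0)*z = -7 + 1.0*(2.012 + 1.7369)
z^{k+1} = -0.4644
Step 3: u-update.
u^{k+1} = 1.7369 + 2.012 + 0.4644 = 4.2134
Step 4: Primal residual = |2.012 + 0.4644| = 2.4765


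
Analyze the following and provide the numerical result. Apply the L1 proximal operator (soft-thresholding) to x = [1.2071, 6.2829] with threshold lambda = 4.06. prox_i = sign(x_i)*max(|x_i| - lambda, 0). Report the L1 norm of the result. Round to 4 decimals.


Soft-thresholding with lambda = 4.06:
prox(1.2071) = sign(1.2071)*max(|1.2071| - 4.06, 0) = 0.0
prox(6.2829) = sign(6.2829)*max(|6.2829| - 4.06, 0) = 2.2229
prox(x) = [0.0, 2.2229]
||prox(x)||_1 = 0.0 + 2.2229 = 2.2229


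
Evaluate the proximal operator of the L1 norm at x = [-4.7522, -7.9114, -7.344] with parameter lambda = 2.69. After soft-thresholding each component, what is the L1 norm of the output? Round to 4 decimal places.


Soft-thresholding with lambda = 2.69:
prox(-4.7522) = sign(-4.7522)*max(|-4.7522| - 2.69, 0) = -2.0622
prox(-7.9114) = sign(-7.9114)*max(|-7.9114| - 2.69, 0) = -5.2214
prox(-7.344) = sign(-7.344)*max(|-7.344| - 2.69, 0) = -4.654
prox(x) = [-2.0622, -5.2214, -4.654]
||prox(x)||_1 = 2.0622 + 5.2214 + 4.654 = 11.9376


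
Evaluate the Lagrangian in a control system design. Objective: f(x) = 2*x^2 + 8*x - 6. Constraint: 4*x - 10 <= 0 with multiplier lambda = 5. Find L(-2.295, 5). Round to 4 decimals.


Step 1: Evaluate f(x).
f(-2.295) = 2*(-2.295)^2 + 8*(-2.295) - 6 = -13.826
Step 2: Evaluate g(x).
g(-2.295) = 4*-2.295 - 10 = -19.18
Step 3: Compute Lagrangian.
L = -13.826 + 5*-19.18 = -109.726


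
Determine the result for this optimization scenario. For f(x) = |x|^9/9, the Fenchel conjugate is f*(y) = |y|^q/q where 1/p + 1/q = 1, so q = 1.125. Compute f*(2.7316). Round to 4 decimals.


The conjugate exponent q satisfies 1/p + 1/q = 1.
p = 9, so q = 9/(9 - 1) = 1.125
|y|^q = 2.7316^1.125 = 3.0972
f*(2.7316) = 3.0972 / 1.125 = 2.7531


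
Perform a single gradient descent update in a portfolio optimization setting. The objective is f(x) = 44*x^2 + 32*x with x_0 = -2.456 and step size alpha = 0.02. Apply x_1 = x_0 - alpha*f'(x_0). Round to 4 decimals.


We compute the gradient at x_0 and apply the update.
f'(x) = 88*x + 32
f'(-2.456) = 88*-2.456 + 32 = -184.128
x_1 = -2.456 - 0.02*-184.128 = 1.2266


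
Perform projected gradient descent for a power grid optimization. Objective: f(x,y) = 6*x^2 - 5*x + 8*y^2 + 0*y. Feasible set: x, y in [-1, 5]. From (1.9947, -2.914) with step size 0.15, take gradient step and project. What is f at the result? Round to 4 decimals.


Step 1: Compute gradient at (1.9947, -2.914).
grad_x = 2*6*1.9947 - 5 = 18.9364
grad_y = 2*8*-2.914 + 0 = -46.624
Step 2: Gradient step.
x_raw = 1.9947 - 0.15*18.9364 = -0.8458
y_raw = -2.914 - 0.15*-46.624 = 4.0796
Step 3: Project onto [-1, 5].
x_proj = clip(-0.8458) = -0.8458
y_proj = clip(4.0796) = 4.0796
Step 4: Evaluate f.
f(-0.8458, 4.0796) = 141.6657


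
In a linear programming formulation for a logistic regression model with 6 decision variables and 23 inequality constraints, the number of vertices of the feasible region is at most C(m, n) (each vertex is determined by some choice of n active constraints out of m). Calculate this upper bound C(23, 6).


Each vertex corresponds to some choice of n active constraints out of m, so the number of vertices is at most C(m, n) = m! / (n!(m-n)!).
m = 23, n = 6
Numerator: 23 * 22 * 21 * 20 * 19 * 18
Denominator: 6! = 720
C(23, 6) = 100947


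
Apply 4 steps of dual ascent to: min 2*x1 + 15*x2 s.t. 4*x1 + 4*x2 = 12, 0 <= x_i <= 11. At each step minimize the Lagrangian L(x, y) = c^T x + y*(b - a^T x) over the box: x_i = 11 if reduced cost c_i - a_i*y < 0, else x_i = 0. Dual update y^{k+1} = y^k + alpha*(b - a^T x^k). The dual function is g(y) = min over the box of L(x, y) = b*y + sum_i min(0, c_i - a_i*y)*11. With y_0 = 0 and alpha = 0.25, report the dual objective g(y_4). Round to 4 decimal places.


Dual ascent for LP: min 2*x1 + 15*x2, 4*x1 + 4*x2 = 12, 0 <= x_i <= 11
Step 1: y^k = 0.0, reduced costs: (2.0, 15.0)
  x^k = (0.0, 0.0), subgradient = b - a^T x = 12.0
  y^{k+1} = 0.0 + 0.25*12.0 = 3.0
Step 2: y^k = 3.0, reduced costs: (-10.0, 3.0)
  x^k = (11.0, 0.0), subgradient = b - a^T x = -32.0
  y^{k+1} = 3.0 + 0.25*-32.0 = -5.0
Step 3: y^k = -5.0, reduced costs: (22.0, 35.0)
  x^k = (0.0, 0.0), subgradient = b - a^T x = 12.0
  y^{k+1} = -5.0 + 0.25*12.0 = -2.0
Step 4: y^k = -2.0, reduced costs: (10.0, 23.0)
  x^k = (0.0, 0.0), subgradient = b - a^T x = 12.0
  y^{k+1} = -2.0 + 0.25*12.0 = 1.0
Dual objective at y_4 = 1.0: reduced costs (-2.0, 11.0), box minimizer x = (11.0, 0.0)
g(y_4) = b*y + (c1 - a1*y)*x1 + (c2 - a2*y)*x2 = 12*1.0 + (-2.0)*11.0 + 11.0*0.0 = 12.0 - 22.0 + 0.0 = -10.0


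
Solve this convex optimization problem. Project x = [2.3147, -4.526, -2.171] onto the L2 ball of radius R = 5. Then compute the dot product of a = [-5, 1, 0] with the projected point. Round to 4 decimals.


Step 1: Compute ||x|| (intermediates to 6 decimals).
||x|| = sqrt(2.3147^2 + (-4.526)^2 + (-2.171)^2) = 5.527726
Step 2: Project.
Since ||x|| > R, scale = R/||x|| = 5/5.527726 = 0.904531, proj(x) = scale * x
proj(x) = [2.093718, -4.093907, -1.963737]
Step 3: Dot product.
a^T * proj(x) = -5*2.093718 + 1*(-4.093907) + 0*(-1.963737) = -14.5625


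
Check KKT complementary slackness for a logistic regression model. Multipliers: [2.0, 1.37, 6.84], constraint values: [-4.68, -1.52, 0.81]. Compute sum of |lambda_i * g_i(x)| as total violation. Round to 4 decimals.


KKT complementary slackness check:
lambda_1 * g_1 = 2.0 * -4.68 = -9.36
lambda_2 * g_2 = 1.37 * -1.52 = -2.0824
lambda_3 * g_3 = 6.84 * 0.81 = 5.5404
Total violation = 9.36 + 2.0824 + 5.5404 = 16.9828


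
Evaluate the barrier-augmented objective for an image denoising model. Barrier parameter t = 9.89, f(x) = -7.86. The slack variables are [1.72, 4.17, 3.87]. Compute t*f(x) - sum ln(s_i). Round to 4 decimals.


Step 1: Compute log-barrier.
ln values: [0.5423, 1.4279, 1.3533]
phi = -(0.5423 + 1.4279 + 1.3533) = -3.3235
Step 2: Compute augmented objective.
t*f(x) = 9.89*-7.86 = -77.7354
Total = -77.7354 - 3.3235 = -81.0589


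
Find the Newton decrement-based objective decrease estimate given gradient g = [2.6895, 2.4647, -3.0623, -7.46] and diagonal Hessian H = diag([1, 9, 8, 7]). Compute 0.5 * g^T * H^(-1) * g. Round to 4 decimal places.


Step 1: H is diagonal, so H^(-1) * g = [2.6895, 0.2739, -0.3828, -1.0657].
Step 2: g^T H^(-1) g = sum_i g_i^2 / H_ii
  = (2.6895)^2/1 + (2.4647)^2/9 + (-3.0623)^2/8 + (-7.46)^2/7
  = 7.2334 + 0.675 + 1.1722 + 7.9502 = 17.0308
Step 3: Objective decrease = 0.5 * g^T H^(-1) g = 8.5154


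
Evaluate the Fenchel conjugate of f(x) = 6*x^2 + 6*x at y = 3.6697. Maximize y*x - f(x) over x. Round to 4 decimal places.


f*(y) = sup_x {y*x - a*x^2 - b*x} = sup_x {(y-b)*x - a*x^2}
FOC: (y - b) - 2a*x = 0 => x* = (y - b)/(2a)
x* = (3.6697 - 6)/(2*6) = -0.1942
f*(3.6697) = (y-b)^2/(4a) = (3.6697 - 6)^2/(4*6)
= 5.4303/24 = 0.2263


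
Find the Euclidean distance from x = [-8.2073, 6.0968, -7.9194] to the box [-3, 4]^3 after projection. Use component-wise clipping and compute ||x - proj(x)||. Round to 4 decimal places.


Project each component onto [-3, 4].
clip(-8.2073) = -3.0, clip(6.0968) = 4.0, clip(-7.9194) = -3.0
Projection = [-3.0, 4.0, -3.0]
Squared diffs: [27.116, 4.3966, 24.2005]
Distance = sqrt(55.7131) = 7.4641


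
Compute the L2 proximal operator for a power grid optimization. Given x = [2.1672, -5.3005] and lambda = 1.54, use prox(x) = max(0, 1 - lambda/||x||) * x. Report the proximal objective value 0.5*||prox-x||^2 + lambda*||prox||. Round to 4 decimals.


Step 1: Compute ||x||.
||x|| = 5.7264
Step 2: Compute scaling factor.
scale = max(0, 1 - 1.54/5.7264) = 0.7311
Step 3: prox(x) = [1.5844, -3.875]
||prox(x)|| = 4.1864
Step 4: Proximal objective.
0.5*||prox-x||^2 = 1.1858
lambda*||prox|| = 6.4471
Total = 7.6329


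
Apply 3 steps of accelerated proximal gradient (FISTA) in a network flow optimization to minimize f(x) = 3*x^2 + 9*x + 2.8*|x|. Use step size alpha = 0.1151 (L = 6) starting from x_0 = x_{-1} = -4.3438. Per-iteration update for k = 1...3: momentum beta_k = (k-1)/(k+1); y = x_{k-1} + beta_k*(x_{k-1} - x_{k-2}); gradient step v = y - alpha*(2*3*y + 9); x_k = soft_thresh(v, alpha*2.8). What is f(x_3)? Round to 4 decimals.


FISTA on f(x) = 3*x^2 + 9*x + 2.8*|x|
L = 6, alpha = 0.1151
Iteration 1: beta = 0.0, y = -4.3438 + 0.0*(-4.3438 + 4.3438) = -4.3438
  grad(y) = -17.0628, v = y - alpha*grad = -2.3799
  prox(v) = soft_thresh(-2.3799, 0.3223) = -2.0576
Iteration 2: beta = 0.3333, y = -2.0576 + 0.3333*(-2.0576 + 4.3438) = -1.2955
  grad(y) = 1.2269, v = y - alpha*grad = -1.4367
  prox(v) = soft_thresh(-1.4367, 0.3223) = -1.1145
Iteration 3: beta = 0.5, y = -1.1145 + 0.5*(-1.1145 + 2.0576) = -0.6429
  grad(y) = 5.1427, v = y - alpha*grad = -1.2348
  prox(v) = soft_thresh(-1.2348, 0.3223) = -0.9125
f(x_3) = 3*(-0.9125)^2 + 9*(-0.9125) + 2.8*|-0.9125| = -3.1596


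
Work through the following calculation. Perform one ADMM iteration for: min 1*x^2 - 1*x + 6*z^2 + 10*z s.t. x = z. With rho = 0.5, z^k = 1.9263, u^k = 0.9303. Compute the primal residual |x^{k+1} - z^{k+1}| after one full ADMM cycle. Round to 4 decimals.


ADMM iteration with rho = 0.5, z^k = 1.9263, u^k = 0.9303
Step 1: x-update.
Minimize 1*x^2 - 1*x + (0.5/2)*(x - 1.9263 + 0.9303)^2
FOC: (2*1 + 0.5)*x = 1 + 0.5*(1.9263 - 0.9303)
x^{k+1} = 0.5992
Step 2: z-update.
Minimize 6*z^2 + 10*z + (0.5/2)*(0.5992 - z + 0.9303)^2
FOC: (2*6 + 0.5)*z = -10 + 0.5*(0.5992 + 0.9303)
z^{k+1} = -0.7388
Step 3: u-update.
u^{k+1} = 0.9303 + 0.5992 + 0.7388 = 2.2683
Step 4: Primal residual = |0.5992 + 0.7388| = 1.338


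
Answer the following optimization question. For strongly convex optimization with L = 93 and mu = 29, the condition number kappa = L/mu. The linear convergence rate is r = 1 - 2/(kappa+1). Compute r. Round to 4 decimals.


Step 1: Compute the condition number.
kappa = L/mu = 93/29 = 3.2069
Step 2: Compute the convergence rate.
r = 1 - 2/(kappa + 1) = 1 - 2*mu/(L + mu) = (L - mu)/(L + mu) = 64/122 = 0.5246


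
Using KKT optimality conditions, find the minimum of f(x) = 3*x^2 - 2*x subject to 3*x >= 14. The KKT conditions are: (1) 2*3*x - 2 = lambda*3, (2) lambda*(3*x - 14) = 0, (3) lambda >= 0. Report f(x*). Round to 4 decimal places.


Step 1: Try lambda = 0 (constraint inactive).
x_unc = 2/(2*3) = 0.3333
Check: 3*0.3333 = 0.9999 < 14 -- violated!
Step 2: Constraint must be active: 3*x = 14
x* = 14/3 = 4.6667 (rounded; the exact value 14/3 is used below)
lambda = (2*3*(14/3) - 2)/3 = 8.6667
Step 3: Compute optimal value.
f(x*) = 3*(14/3)^2 - 2*(14/3) = 56.0


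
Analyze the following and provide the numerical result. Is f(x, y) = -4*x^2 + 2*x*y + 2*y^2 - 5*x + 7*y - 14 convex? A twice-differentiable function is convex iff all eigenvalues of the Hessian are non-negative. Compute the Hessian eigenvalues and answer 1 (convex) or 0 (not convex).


The Hessian of f(x,y) = -4*x^2 + 2*x*y + 2*y^2 - 5*x + 7*y - 14 is:
H = [[-8, 2], [2, 4]]
Trace = -8 + 4 = -4
Determinant = -8*4 - (2)^2 = -36
Discriminant = (-4)^2 - 4*-36 = 160.0
Eigenvalues: lambda_1 = -8.3246, lambda_2 = 4.3246
The function is not convex.

0


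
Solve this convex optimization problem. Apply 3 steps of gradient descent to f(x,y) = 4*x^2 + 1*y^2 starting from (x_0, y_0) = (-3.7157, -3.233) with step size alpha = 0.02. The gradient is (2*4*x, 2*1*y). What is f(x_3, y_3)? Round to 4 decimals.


Gradient descent on f(x,y) = 4*x^2 + 1*y^2.
Starting point: (-3.7157, -3.233), alpha = 0.02
Step 1: grad_x = 2*4*-3.7157 = -29.7256, grad_y = 2*1*-3.233 = -6.466
  x_1 = -3.7157 - 0.02*-29.7256 = -3.1212
  y_1 = -3.233 - 0.02*-6.466 = -3.1037
Step 2: grad_x = 2*4*-3.1212 = -24.9695, grad_y = 2*1*-3.1037 = -6.2074
  x_2 = -3.1212 - 0.02*-24.9695 = -2.6218
  y_2 = -3.1037 - 0.02*-6.2074 = -2.9795
Step 3: grad_x = 2*4*-2.6218 = -20.9744, grad_y = 2*1*-2.9795 = -5.9591
  x_3 = -2.6218 - 0.02*-20.9744 = -2.2023
  y_3 = -2.9795 - 0.02*-5.9591 = -2.8604
f(-2.2023, -2.8604) = 4*(-2.2023)^2 + 1*(-2.8604)^2 = 27.5823


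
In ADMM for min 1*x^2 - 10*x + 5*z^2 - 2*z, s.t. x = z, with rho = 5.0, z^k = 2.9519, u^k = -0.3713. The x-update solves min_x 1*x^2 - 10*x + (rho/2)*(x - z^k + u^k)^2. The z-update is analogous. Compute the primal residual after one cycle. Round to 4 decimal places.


ADMM iteration with rho = 5.0, z^k = 2.9519, u^k = -0.3713
Step 1: x-update.
Minimize 1*x^2 - 10*x + (5.0/2)*(x - 2.9519 - 0.3713)^2
FOC: (2*1 + 5.0)*x = 10 + 5.0*(2.9519 + 0.3713)
x^{k+1} = 3.8023
Step 2: z-update.
Minimize 5*z^2 - 2*z + (5.0/2)*(3.8023 - z - 0.3713)^2
FOC: (2*5 + 5.0)*z = 2 + 5.0*(3.8023 - 0.3713)
z^{k+1} = 1.277
Step 3: u-update.
u^{k+1} = -0.3713 + 3.8023 - 1.277 = 2.154
Step 4: Primal residual = |3.8023 - 1.277| = 2.5253


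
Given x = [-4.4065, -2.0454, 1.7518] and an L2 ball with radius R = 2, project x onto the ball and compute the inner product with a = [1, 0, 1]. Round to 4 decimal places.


Step 1: Compute ||x|| (intermediates to 6 decimals).
||x|| = sqrt((-4.4065)^2 + (-2.0454)^2 + 1.7518^2) = 5.164272
Step 2: Project.
Since ||x|| > R, scale = R/||x|| = 2/5.164272 = 0.387276, proj(x) = scale * x
proj(x) = [-1.706532, -0.792134, 0.67843]
Step 3: Dot product.
a^T * proj(x) = 1*(-1.706532) + 0*(-0.792134) + 1*0.67843 = -1.0281


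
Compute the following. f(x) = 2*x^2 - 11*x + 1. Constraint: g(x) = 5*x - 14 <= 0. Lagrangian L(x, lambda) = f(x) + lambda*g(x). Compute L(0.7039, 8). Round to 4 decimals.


Step 1: Evaluate f(x).
f(0.7039) = 2*0.7039^2 - 11*0.7039 + 1 = -5.7519
Step 2: Evaluate g(x).
g(0.7039) = 5*0.7039 - 14 = -10.4805
Step 3: Compute Lagrangian.
L = -5.7519 + 8*-10.4805 = -89.5959
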